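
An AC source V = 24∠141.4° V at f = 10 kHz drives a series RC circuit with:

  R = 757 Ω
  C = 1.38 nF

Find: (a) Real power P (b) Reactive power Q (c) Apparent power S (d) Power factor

Step 1 — Angular frequency: ω = 2π·f = 2π·1e+04 = 6.283e+04 rad/s.
Step 2 — Component impedances:
  R: Z = R = 757 Ω
  C: Z = 1/(jωC) = -j/(ω·C) = 0 - j1.153e+04 Ω
Step 3 — Series combination: Z_total = R + C = 757 - j1.153e+04 Ω = 1.156e+04∠-86.2° Ω.
Step 4 — Source phasor: V = 24∠141.4° V = -18.76 + j14.97 V.
Step 5 — Current: I = V / Z = -0.001399 - j0.001535 A = 0.002077∠-132.4° A.
Step 6 — Complex power: S = V·I* = 0.003264 - j0.04973 VA.
Step 7 — Real power: P = Re(S) = 0.003264 W.
Step 8 — Reactive power: Q = Im(S) = -0.04973 VAR.
Step 9 — Apparent power: |S| = 0.04984 VA.
Step 10 — Power factor: PF = P/|S| = 0.0655 (leading).

(a) P = 0.003264 W  (b) Q = -0.04973 VAR  (c) S = 0.04984 VA  (d) PF = 0.0655 (leading)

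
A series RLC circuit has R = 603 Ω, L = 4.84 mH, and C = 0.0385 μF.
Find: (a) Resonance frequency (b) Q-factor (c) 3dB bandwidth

Step 1 — Resonance: ω₀ = 1/√(LC) = 1/√(0.00484·3.85e-08) = 7.326e+04 rad/s.
Step 2 — f₀ = ω₀/(2π) = 1.166e+04 Hz.
Step 3 — Series Q: Q = ω₀L/R = 7.326e+04·0.00484/603 = 0.588.
Step 4 — Bandwidth: Δω = ω₀/Q = 1.246e+05 rad/s; BW = Δω/(2π) = 1.983e+04 Hz.

(a) f₀ = 1.166e+04 Hz  (b) Q = 0.588  (c) BW = 1.983e+04 Hz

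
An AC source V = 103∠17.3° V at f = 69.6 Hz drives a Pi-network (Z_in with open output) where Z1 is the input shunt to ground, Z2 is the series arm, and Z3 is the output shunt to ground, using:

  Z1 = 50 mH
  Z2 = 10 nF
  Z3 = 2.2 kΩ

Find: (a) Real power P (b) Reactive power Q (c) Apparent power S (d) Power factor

Step 1 — Angular frequency: ω = 2π·f = 2π·69.6 = 437.3 rad/s.
Step 2 — Component impedances:
  Z1: Z = jωL = j·437.3·0.05 = 0 + j21.87 Ω
  Z2: Z = 1/(jωC) = -j/(ω·C) = 0 - j2.287e+05 Ω
  Z3: Z = R = 2200 Ω
Step 3 — With open output, the series arm Z2 and the output shunt Z3 appear in series to ground: Z2 + Z3 = 2200 - j2.287e+05 Ω.
Step 4 — Parallel with input shunt Z1: Z_in = Z1 || (Z2 + Z3) = 2.012e-05 + j21.87 Ω = 21.87∠90.0° Ω.
Step 5 — Source phasor: V = 103∠17.3° V = 98.34 + j30.63 V.
Step 6 — Current: I = V / Z = 1.401 - j4.497 A = 4.71∠-72.7° A.
Step 7 — Complex power: S = V·I* = 0.0004463 + j485.1 VA.
Step 8 — Real power: P = Re(S) = 0.0004463 W.
Step 9 — Reactive power: Q = Im(S) = 485.1 VAR.
Step 10 — Apparent power: |S| = 485.1 VA.
Step 11 — Power factor: PF = P/|S| = 9.199e-07 (lagging).

(a) P = 0.0004463 W  (b) Q = 485.1 VAR  (c) S = 485.1 VA  (d) PF = 9.199e-07 (lagging)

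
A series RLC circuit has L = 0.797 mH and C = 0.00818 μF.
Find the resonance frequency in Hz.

Step 1 — Resonance condition Im(Z)=0 gives ω₀ = 1/√(LC).
Step 2 — ω₀ = 1/√(0.000797·8.18e-09) = 3.916e+05 rad/s.
Step 3 — f₀ = ω₀/(2π) = 6.233e+04 Hz.

f₀ = 6.233e+04 Hz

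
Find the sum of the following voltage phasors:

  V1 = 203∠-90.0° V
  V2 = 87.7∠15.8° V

Step 1 — Convert each phasor to rectangular form:
  V1 = 203·(cos(-90.0°) + j·sin(-90.0°)) = 0 - j203 V
  V2 = 87.7·(cos(15.8°) + j·sin(15.8°)) = 84.39 + j23.88 V
Step 2 — Sum components: V_total = 84.39 - j179.1 V.
Step 3 — Convert to polar: |V_total| = 198 V, ∠V_total = -64.8°.

V_total = 198∠-64.8° V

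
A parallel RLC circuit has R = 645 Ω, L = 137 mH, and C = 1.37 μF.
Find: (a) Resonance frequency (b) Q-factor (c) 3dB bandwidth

Step 1 — Resonance: ω₀ = 1/√(LC) = 1/√(0.137·1.37e-06) = 2308 rad/s.
Step 2 — f₀ = ω₀/(2π) = 367.4 Hz.
Step 3 — Parallel Q: Q = R/(ω₀L) = 645/(2308·0.137) = 2.04.
Step 4 — Bandwidth: Δω = ω₀/Q = 1132 rad/s; BW = Δω/(2π) = 180.1 Hz.

(a) f₀ = 367.4 Hz  (b) Q = 2.04  (c) BW = 180.1 Hz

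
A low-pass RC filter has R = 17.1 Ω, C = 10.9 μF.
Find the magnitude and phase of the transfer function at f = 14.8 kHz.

Step 1 — Angular frequency: ω = 2π·1.48e+04 = 9.299e+04 rad/s.
Step 2 — Transfer function: H(jω) = 1/(1 + jωRC).
Step 3 — Denominator: 1 + jωRC = 1 + j·9.299e+04·17.1·1.09e-05 = 1 + j17.33.
Step 4 — H = 0.003318 - j0.0575.
Step 5 — Magnitude: |H| = 0.0576 (-24.8 dB); phase: φ = -86.7°.

|H| = 0.0576 (-24.8 dB), φ = -86.7°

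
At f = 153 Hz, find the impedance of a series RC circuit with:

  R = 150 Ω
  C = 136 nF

Step 1 — Angular frequency: ω = 2π·f = 2π·153 = 961.3 rad/s.
Step 2 — Component impedances:
  R: Z = R = 150 Ω
  C: Z = 1/(jωC) = -j/(ω·C) = 0 - j7649 Ω
Step 3 — Series combination: Z_total = R + C = 150 - j7649 Ω = 7650∠-88.9° Ω.

Z = 150 - j7649 Ω = 7650∠-88.9° Ω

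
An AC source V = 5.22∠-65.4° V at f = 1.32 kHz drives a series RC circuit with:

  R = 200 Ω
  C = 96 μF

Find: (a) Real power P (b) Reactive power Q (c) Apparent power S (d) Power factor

Step 1 — Angular frequency: ω = 2π·f = 2π·1320 = 8294 rad/s.
Step 2 — Component impedances:
  R: Z = R = 200 Ω
  C: Z = 1/(jωC) = -j/(ω·C) = 0 - j1.256 Ω
Step 3 — Series combination: Z_total = R + C = 200 - j1.256 Ω = 200∠-0.4° Ω.
Step 4 — Source phasor: V = 5.22∠-65.4° V = 2.173 - j4.746 V.
Step 5 — Current: I = V / Z = 0.01101 - j0.02366 A = 0.0261∠-65.0° A.
Step 6 — Complex power: S = V·I* = 0.1362 - j0.0008555 VA.
Step 7 — Real power: P = Re(S) = 0.1362 W.
Step 8 — Reactive power: Q = Im(S) = -0.0008555 VAR.
Step 9 — Apparent power: |S| = 0.1362 VA.
Step 10 — Power factor: PF = P/|S| = 1 (leading).

(a) P = 0.1362 W  (b) Q = -0.0008555 VAR  (c) S = 0.1362 VA  (d) PF = 1 (leading)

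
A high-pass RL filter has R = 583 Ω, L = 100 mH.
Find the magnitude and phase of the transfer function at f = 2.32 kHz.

Step 1 — Angular frequency: ω = 2π·2320 = 1.458e+04 rad/s.
Step 2 — Transfer function: H(jω) = jωL/(R + jωL).
Step 3 — Numerator jωL = j·1458; denominator R + jωL = 583 + j1458.
Step 4 — H = 0.8621 + j0.3448.
Step 5 — Magnitude: |H| = 0.9285 (-0.6 dB); phase: φ = 21.8°.

|H| = 0.9285 (-0.6 dB), φ = 21.8°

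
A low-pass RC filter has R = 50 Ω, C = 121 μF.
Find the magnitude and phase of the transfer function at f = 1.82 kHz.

Step 1 — Angular frequency: ω = 2π·1820 = 1.144e+04 rad/s.
Step 2 — Transfer function: H(jω) = 1/(1 + jωRC).
Step 3 — Denominator: 1 + jωRC = 1 + j·1.144e+04·50·0.000121 = 1 + j69.18.
Step 4 — H = 0.0002089 - j0.01445.
Step 5 — Magnitude: |H| = 0.01445 (-36.8 dB); phase: φ = -89.2°.

|H| = 0.01445 (-36.8 dB), φ = -89.2°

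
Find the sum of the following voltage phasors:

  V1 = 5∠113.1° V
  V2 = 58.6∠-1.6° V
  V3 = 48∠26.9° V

Step 1 — Convert each phasor to rectangular form:
  V1 = 5·(cos(113.1°) + j·sin(113.1°)) = -1.962 + j4.599 V
  V2 = 58.6·(cos(-1.6°) + j·sin(-1.6°)) = 58.58 - j1.636 V
  V3 = 48·(cos(26.9°) + j·sin(26.9°)) = 42.81 + j21.72 V
Step 2 — Sum components: V_total = 99.42 + j24.68 V.
Step 3 — Convert to polar: |V_total| = 102.4 V, ∠V_total = 13.9°.

V_total = 102.4∠13.9° V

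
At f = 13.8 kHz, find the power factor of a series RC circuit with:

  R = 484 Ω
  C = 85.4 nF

Step 1 — Angular frequency: ω = 2π·f = 2π·1.38e+04 = 8.671e+04 rad/s.
Step 2 — Component impedances:
  R: Z = R = 484 Ω
  C: Z = 1/(jωC) = -j/(ω·C) = 0 - j135 Ω
Step 3 — Series combination: Z_total = R + C = 484 - j135 Ω = 502.5∠-15.6° Ω.
Step 4 — Power factor: PF = cos(φ) = Re(Z)/|Z| = 484/502.5 = 0.9632.
Step 5 — Type: Im(Z) = -135 ⇒ leading (phase φ = -15.6°).

PF = 0.9632 (leading, φ = -15.6°)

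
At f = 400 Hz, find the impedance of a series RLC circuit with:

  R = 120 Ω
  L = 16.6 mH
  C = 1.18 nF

Step 1 — Angular frequency: ω = 2π·f = 2π·400 = 2513 rad/s.
Step 2 — Component impedances:
  R: Z = R = 120 Ω
  L: Z = jωL = j·2513·0.0166 = 0 + j41.72 Ω
  C: Z = 1/(jωC) = -j/(ω·C) = 0 - j3.372e+05 Ω
Step 3 — Series combination: Z_total = R + L + C = 120 - j3.372e+05 Ω = 3.372e+05∠-90.0° Ω.

Z = 120 - j3.372e+05 Ω = 3.372e+05∠-90.0° Ω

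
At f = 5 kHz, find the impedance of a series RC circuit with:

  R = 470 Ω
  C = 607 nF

Step 1 — Angular frequency: ω = 2π·f = 2π·5000 = 3.142e+04 rad/s.
Step 2 — Component impedances:
  R: Z = R = 470 Ω
  C: Z = 1/(jωC) = -j/(ω·C) = 0 - j52.44 Ω
Step 3 — Series combination: Z_total = R + C = 470 - j52.44 Ω = 472.9∠-6.4° Ω.

Z = 470 - j52.44 Ω = 472.9∠-6.4° Ω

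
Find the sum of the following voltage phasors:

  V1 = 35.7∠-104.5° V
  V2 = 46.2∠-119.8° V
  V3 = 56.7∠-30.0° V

Step 1 — Convert each phasor to rectangular form:
  V1 = 35.7·(cos(-104.5°) + j·sin(-104.5°)) = -8.939 - j34.56 V
  V2 = 46.2·(cos(-119.8°) + j·sin(-119.8°)) = -22.96 - j40.09 V
  V3 = 56.7·(cos(-30.0°) + j·sin(-30.0°)) = 49.1 - j28.35 V
Step 2 — Sum components: V_total = 17.2 - j103 V.
Step 3 — Convert to polar: |V_total| = 104.4 V, ∠V_total = -80.5°.

V_total = 104.4∠-80.5° V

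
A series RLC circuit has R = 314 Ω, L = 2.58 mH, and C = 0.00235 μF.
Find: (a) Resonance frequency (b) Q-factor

Step 1 — Resonance condition Im(Z)=0 gives ω₀ = 1/√(LC).
Step 2 — ω₀ = 1/√(0.00258·2.35e-09) = 4.061e+05 rad/s.
Step 3 — f₀ = ω₀/(2π) = 6.464e+04 Hz.
Step 4 — Series Q: Q = ω₀L/R = 4.061e+05·0.00258/314 = 3.337.

(a) f₀ = 6.464e+04 Hz  (b) Q = 3.337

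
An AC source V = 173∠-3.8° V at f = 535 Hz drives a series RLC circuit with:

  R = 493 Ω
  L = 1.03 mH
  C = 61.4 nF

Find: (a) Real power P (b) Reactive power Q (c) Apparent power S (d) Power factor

Step 1 — Angular frequency: ω = 2π·f = 2π·535 = 3362 rad/s.
Step 2 — Component impedances:
  R: Z = R = 493 Ω
  L: Z = jωL = j·3362·0.00103 = 0 + j3.462 Ω
  C: Z = 1/(jωC) = -j/(ω·C) = 0 - j4845 Ω
Step 3 — Series combination: Z_total = R + L + C = 493 - j4842 Ω = 4867∠-84.2° Ω.
Step 4 — Source phasor: V = 173∠-3.8° V = 172.6 - j11.47 V.
Step 5 — Current: I = V / Z = 0.005937 + j0.03505 A = 0.03555∠80.4° A.
Step 6 — Complex power: S = V·I* = 0.623 - j6.118 VA.
Step 7 — Real power: P = Re(S) = 0.623 W.
Step 8 — Reactive power: Q = Im(S) = -6.118 VAR.
Step 9 — Apparent power: |S| = 6.15 VA.
Step 10 — Power factor: PF = P/|S| = 0.1013 (leading).

(a) P = 0.623 W  (b) Q = -6.118 VAR  (c) S = 6.15 VA  (d) PF = 0.1013 (leading)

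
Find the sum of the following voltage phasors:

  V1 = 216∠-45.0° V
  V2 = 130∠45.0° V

Step 1 — Convert each phasor to rectangular form:
  V1 = 216·(cos(-45.0°) + j·sin(-45.0°)) = 152.7 - j152.7 V
  V2 = 130·(cos(45.0°) + j·sin(45.0°)) = 91.92 + j91.92 V
Step 2 — Sum components: V_total = 244.7 - j60.81 V.
Step 3 — Convert to polar: |V_total| = 252.1 V, ∠V_total = -14.0°.

V_total = 252.1∠-14.0° V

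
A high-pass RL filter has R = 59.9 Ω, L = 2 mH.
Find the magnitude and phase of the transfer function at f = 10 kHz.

Step 1 — Angular frequency: ω = 2π·1e+04 = 6.283e+04 rad/s.
Step 2 — Transfer function: H(jω) = jωL/(R + jωL).
Step 3 — Numerator jωL = j·125.7; denominator R + jωL = 59.9 + j125.7.
Step 4 — H = 0.8149 + j0.3884.
Step 5 — Magnitude: |H| = 0.9027 (-0.9 dB); phase: φ = 25.5°.

|H| = 0.9027 (-0.9 dB), φ = 25.5°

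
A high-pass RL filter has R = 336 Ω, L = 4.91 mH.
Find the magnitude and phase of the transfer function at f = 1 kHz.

Step 1 — Angular frequency: ω = 2π·1000 = 6283 rad/s.
Step 2 — Transfer function: H(jω) = jωL/(R + jωL).
Step 3 — Numerator jωL = j·30.85; denominator R + jωL = 336 + j30.85.
Step 4 — H = 0.00836 + j0.09105.
Step 5 — Magnitude: |H| = 0.09143 (-20.8 dB); phase: φ = 84.8°.

|H| = 0.09143 (-20.8 dB), φ = 84.8°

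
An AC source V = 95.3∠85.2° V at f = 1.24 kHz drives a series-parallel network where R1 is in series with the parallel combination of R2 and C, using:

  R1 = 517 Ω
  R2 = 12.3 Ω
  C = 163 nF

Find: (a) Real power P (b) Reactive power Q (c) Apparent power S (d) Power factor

Step 1 — Angular frequency: ω = 2π·f = 2π·1240 = 7791 rad/s.
Step 2 — Component impedances:
  R1: Z = R = 517 Ω
  R2: Z = R = 12.3 Ω
  C: Z = 1/(jωC) = -j/(ω·C) = 0 - j787.4 Ω
Step 3 — Parallel branch: R2 || C = 1/(1/R2 + 1/C) = 12.3 - j0.1921 Ω.
Step 4 — Series with R1: Z_total = R1 + (R2 || C) = 529.3 - j0.1921 Ω = 529.3∠-0.0° Ω.
Step 5 — Source phasor: V = 95.3∠85.2° V = 7.974 + j94.97 V.
Step 6 — Current: I = V / Z = 0.015 + j0.1794 A = 0.1801∠85.2° A.
Step 7 — Complex power: S = V·I* = 17.16 - j0.006227 VA.
Step 8 — Real power: P = Re(S) = 17.16 W.
Step 9 — Reactive power: Q = Im(S) = -0.006227 VAR.
Step 10 — Apparent power: |S| = 17.16 VA.
Step 11 — Power factor: PF = P/|S| = 1 (leading).

(a) P = 17.16 W  (b) Q = -0.006227 VAR  (c) S = 17.16 VA  (d) PF = 1 (leading)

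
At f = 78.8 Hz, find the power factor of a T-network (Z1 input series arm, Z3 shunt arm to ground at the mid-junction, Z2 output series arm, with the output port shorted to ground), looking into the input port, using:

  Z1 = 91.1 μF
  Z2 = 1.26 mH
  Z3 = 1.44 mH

Step 1 — Angular frequency: ω = 2π·f = 2π·78.8 = 495.1 rad/s.
Step 2 — Component impedances:
  Z1: Z = 1/(jωC) = -j/(ω·C) = 0 - j22.17 Ω
  Z2: Z = jωL = j·495.1·0.00126 = 0 + j0.6238 Ω
  Z3: Z = jωL = j·495.1·0.00144 = 0 + j0.713 Ω
Step 3 — With the output port shorted to ground, the output series arm Z2 runs from the junction to ground; the shunt arm Z3 also runs from the junction to ground. They appear in parallel: Z3 || Z2 = 0 + j0.3327 Ω.
Step 4 — Series with input arm Z1: Z_in = Z1 + (Z3 || Z2) = 0 - j21.84 Ω = 21.84∠-90.0° Ω.
Step 5 — Power factor: PF = cos(φ) = Re(Z)/|Z| = 0/21.84 = 0.
Step 6 — Type: Im(Z) = -21.84 ⇒ leading (phase φ = -90.0°).

PF = 0 (leading, φ = -90.0°)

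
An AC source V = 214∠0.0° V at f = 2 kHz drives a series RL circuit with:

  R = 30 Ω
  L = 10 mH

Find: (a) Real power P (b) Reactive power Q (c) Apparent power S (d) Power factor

Step 1 — Angular frequency: ω = 2π·f = 2π·2000 = 1.257e+04 rad/s.
Step 2 — Component impedances:
  R: Z = R = 30 Ω
  L: Z = jωL = j·1.257e+04·0.01 = 0 + j125.7 Ω
Step 3 — Series combination: Z_total = R + L = 30 + j125.7 Ω = 129.2∠76.6° Ω.
Step 4 — Source phasor: V = 214∠0.0° V = 214 V.
Step 5 — Current: I = V / Z = 0.3846 - j1.611 A = 1.656∠-76.6° A.
Step 6 — Complex power: S = V·I* = 82.31 + j344.8 VA.
Step 7 — Real power: P = Re(S) = 82.31 W.
Step 8 — Reactive power: Q = Im(S) = 344.8 VAR.
Step 9 — Apparent power: |S| = 354.5 VA.
Step 10 — Power factor: PF = P/|S| = 0.2322 (lagging).

(a) P = 82.31 W  (b) Q = 344.8 VAR  (c) S = 354.5 VA  (d) PF = 0.2322 (lagging)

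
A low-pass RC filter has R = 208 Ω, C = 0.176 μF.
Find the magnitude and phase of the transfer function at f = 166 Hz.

Step 1 — Angular frequency: ω = 2π·166 = 1043 rad/s.
Step 2 — Transfer function: H(jω) = 1/(1 + jωRC).
Step 3 — Denominator: 1 + jωRC = 1 + j·1043·208·1.76e-07 = 1 + j0.03818.
Step 4 — H = 0.9985 - j0.03813.
Step 5 — Magnitude: |H| = 0.9993 (-0.0 dB); phase: φ = -2.2°.

|H| = 0.9993 (-0.0 dB), φ = -2.2°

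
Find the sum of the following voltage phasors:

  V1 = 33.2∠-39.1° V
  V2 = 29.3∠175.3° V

Step 1 — Convert each phasor to rectangular form:
  V1 = 33.2·(cos(-39.1°) + j·sin(-39.1°)) = 25.76 - j20.94 V
  V2 = 29.3·(cos(175.3°) + j·sin(175.3°)) = -29.2 + j2.401 V
Step 2 — Sum components: V_total = -3.437 - j18.54 V.
Step 3 — Convert to polar: |V_total| = 18.85 V, ∠V_total = -100.5°.

V_total = 18.85∠-100.5° V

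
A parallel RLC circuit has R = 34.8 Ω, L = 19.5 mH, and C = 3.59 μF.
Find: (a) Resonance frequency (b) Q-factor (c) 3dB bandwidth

Step 1 — Resonance: ω₀ = 1/√(LC) = 1/√(0.0195·3.59e-06) = 3780 rad/s.
Step 2 — f₀ = ω₀/(2π) = 601.5 Hz.
Step 3 — Parallel Q: Q = R/(ω₀L) = 34.8/(3780·0.0195) = 0.4722.
Step 4 — Bandwidth: Δω = ω₀/Q = 8004 rad/s; BW = Δω/(2π) = 1274 Hz.

(a) f₀ = 601.5 Hz  (b) Q = 0.4722  (c) BW = 1274 Hz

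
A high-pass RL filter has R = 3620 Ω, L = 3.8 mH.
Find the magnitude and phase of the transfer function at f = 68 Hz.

Step 1 — Angular frequency: ω = 2π·68 = 427.3 rad/s.
Step 2 — Transfer function: H(jω) = jωL/(R + jωL).
Step 3 — Numerator jωL = j·1.624; denominator R + jωL = 3620 + j1.624.
Step 4 — H = 2.012e-07 + j0.0004485.
Step 5 — Magnitude: |H| = 0.0004485 (-67.0 dB); phase: φ = 90.0°.

|H| = 0.0004485 (-67.0 dB), φ = 90.0°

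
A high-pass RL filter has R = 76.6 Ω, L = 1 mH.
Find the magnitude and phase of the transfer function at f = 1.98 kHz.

Step 1 — Angular frequency: ω = 2π·1980 = 1.244e+04 rad/s.
Step 2 — Transfer function: H(jω) = jωL/(R + jωL).
Step 3 — Numerator jωL = j·12.44; denominator R + jωL = 76.6 + j12.44.
Step 4 — H = 0.0257 + j0.1582.
Step 5 — Magnitude: |H| = 0.1603 (-15.9 dB); phase: φ = 80.8°.

|H| = 0.1603 (-15.9 dB), φ = 80.8°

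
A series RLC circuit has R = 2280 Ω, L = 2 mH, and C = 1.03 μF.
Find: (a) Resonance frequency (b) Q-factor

Step 1 — Resonance condition Im(Z)=0 gives ω₀ = 1/√(LC).
Step 2 — ω₀ = 1/√(0.002·1.03e-06) = 2.203e+04 rad/s.
Step 3 — f₀ = ω₀/(2π) = 3507 Hz.
Step 4 — Series Q: Q = ω₀L/R = 2.203e+04·0.002/2280 = 0.01933.

(a) f₀ = 3507 Hz  (b) Q = 0.01933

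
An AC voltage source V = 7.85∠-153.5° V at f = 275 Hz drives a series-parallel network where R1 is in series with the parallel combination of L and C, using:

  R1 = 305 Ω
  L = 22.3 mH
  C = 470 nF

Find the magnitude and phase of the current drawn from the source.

Step 1 — Angular frequency: ω = 2π·f = 2π·275 = 1728 rad/s.
Step 2 — Component impedances:
  R1: Z = R = 305 Ω
  L: Z = jωL = j·1728·0.0223 = 0 + j38.53 Ω
  C: Z = 1/(jωC) = -j/(ω·C) = 0 - j1231 Ω
Step 3 — Parallel branch: L || C = 1/(1/L + 1/C) = 0 + j39.78 Ω.
Step 4 — Series with R1: Z_total = R1 + (L || C) = 305 + j39.78 Ω = 307.6∠7.4° Ω.
Step 5 — Source phasor: V = 7.85∠-153.5° V = -7.025 - j3.503 V.
Step 6 — Ohm's law: I = V / Z_total = (-7.025 - j3.503) / (305 + j39.78) = -0.02412 - j0.008338 A.
Step 7 — Convert to polar: |I| = 0.02552 A, ∠I = -160.9°.

I = 0.02552∠-160.9° A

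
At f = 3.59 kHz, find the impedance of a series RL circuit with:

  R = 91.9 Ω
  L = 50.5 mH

Step 1 — Angular frequency: ω = 2π·f = 2π·3590 = 2.256e+04 rad/s.
Step 2 — Component impedances:
  R: Z = R = 91.9 Ω
  L: Z = jωL = j·2.256e+04·0.0505 = 0 + j1139 Ω
Step 3 — Series combination: Z_total = R + L = 91.9 + j1139 Ω = 1143∠85.4° Ω.

Z = 91.9 + j1139 Ω = 1143∠85.4° Ω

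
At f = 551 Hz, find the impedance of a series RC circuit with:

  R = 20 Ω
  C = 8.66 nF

Step 1 — Angular frequency: ω = 2π·f = 2π·551 = 3462 rad/s.
Step 2 — Component impedances:
  R: Z = R = 20 Ω
  C: Z = 1/(jωC) = -j/(ω·C) = 0 - j3.335e+04 Ω
Step 3 — Series combination: Z_total = R + C = 20 - j3.335e+04 Ω = 3.335e+04∠-90.0° Ω.

Z = 20 - j3.335e+04 Ω = 3.335e+04∠-90.0° Ω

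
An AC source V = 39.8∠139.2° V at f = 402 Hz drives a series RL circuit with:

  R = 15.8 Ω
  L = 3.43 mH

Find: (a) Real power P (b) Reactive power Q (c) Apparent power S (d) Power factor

Step 1 — Angular frequency: ω = 2π·f = 2π·402 = 2526 rad/s.
Step 2 — Component impedances:
  R: Z = R = 15.8 Ω
  L: Z = jωL = j·2526·0.00343 = 0 + j8.664 Ω
Step 3 — Series combination: Z_total = R + L = 15.8 + j8.664 Ω = 18.02∠28.7° Ω.
Step 4 — Source phasor: V = 39.8∠139.2° V = -30.13 + j26.01 V.
Step 5 — Current: I = V / Z = -0.7722 + j2.069 A = 2.209∠110.5° A.
Step 6 — Complex power: S = V·I* = 77.08 + j42.27 VA.
Step 7 — Real power: P = Re(S) = 77.08 W.
Step 8 — Reactive power: Q = Im(S) = 42.27 VAR.
Step 9 — Apparent power: |S| = 87.91 VA.
Step 10 — Power factor: PF = P/|S| = 0.8768 (lagging).

(a) P = 77.08 W  (b) Q = 42.27 VAR  (c) S = 87.91 VA  (d) PF = 0.8768 (lagging)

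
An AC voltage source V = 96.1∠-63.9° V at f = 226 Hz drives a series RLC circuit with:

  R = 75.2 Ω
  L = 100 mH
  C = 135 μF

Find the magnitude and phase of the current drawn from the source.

Step 1 — Angular frequency: ω = 2π·f = 2π·226 = 1420 rad/s.
Step 2 — Component impedances:
  R: Z = R = 75.2 Ω
  L: Z = jωL = j·1420·0.1 = 0 + j142 Ω
  C: Z = 1/(jωC) = -j/(ω·C) = 0 - j5.216 Ω
Step 3 — Series combination: Z_total = R + L + C = 75.2 + j136.8 Ω = 156.1∠61.2° Ω.
Step 4 — Source phasor: V = 96.1∠-63.9° V = 42.28 - j86.3 V.
Step 5 — Ohm's law: I = V / Z_total = (42.28 - j86.3) / (75.2 + j136.8) = -0.354 - j0.5037 A.
Step 6 — Convert to polar: |I| = 0.6157 A, ∠I = -125.1°.

I = 0.6157∠-125.1° A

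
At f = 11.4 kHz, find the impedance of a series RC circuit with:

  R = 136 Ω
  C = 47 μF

Step 1 — Angular frequency: ω = 2π·f = 2π·1.14e+04 = 7.163e+04 rad/s.
Step 2 — Component impedances:
  R: Z = R = 136 Ω
  C: Z = 1/(jωC) = -j/(ω·C) = 0 - j0.297 Ω
Step 3 — Series combination: Z_total = R + C = 136 - j0.297 Ω = 136∠-0.1° Ω.

Z = 136 - j0.297 Ω = 136∠-0.1° Ω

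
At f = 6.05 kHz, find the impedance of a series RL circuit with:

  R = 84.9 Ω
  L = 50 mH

Step 1 — Angular frequency: ω = 2π·f = 2π·6050 = 3.801e+04 rad/s.
Step 2 — Component impedances:
  R: Z = R = 84.9 Ω
  L: Z = jωL = j·3.801e+04·0.05 = 0 + j1901 Ω
Step 3 — Series combination: Z_total = R + L = 84.9 + j1901 Ω = 1903∠87.4° Ω.

Z = 84.9 + j1901 Ω = 1903∠87.4° Ω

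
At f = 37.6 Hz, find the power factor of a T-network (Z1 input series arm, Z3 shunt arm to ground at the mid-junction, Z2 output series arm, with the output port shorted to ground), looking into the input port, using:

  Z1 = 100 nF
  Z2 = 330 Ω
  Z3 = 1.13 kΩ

Step 1 — Angular frequency: ω = 2π·f = 2π·37.6 = 236.2 rad/s.
Step 2 — Component impedances:
  Z1: Z = 1/(jωC) = -j/(ω·C) = 0 - j4.233e+04 Ω
  Z2: Z = R = 330 Ω
  Z3: Z = R = 1130 Ω
Step 3 — With the output port shorted to ground, the output series arm Z2 runs from the junction to ground; the shunt arm Z3 also runs from the junction to ground. They appear in parallel: Z3 || Z2 = 255.4 Ω.
Step 4 — Series with input arm Z1: Z_in = Z1 + (Z3 || Z2) = 255.4 - j4.233e+04 Ω = 4.233e+04∠-89.7° Ω.
Step 5 — Power factor: PF = cos(φ) = Re(Z)/|Z| = 255.4/4.233e+04 = 0.006034.
Step 6 — Type: Im(Z) = -4.233e+04 ⇒ leading (phase φ = -89.7°).

PF = 0.006034 (leading, φ = -89.7°)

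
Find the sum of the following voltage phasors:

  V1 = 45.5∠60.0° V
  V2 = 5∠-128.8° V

Step 1 — Convert each phasor to rectangular form:
  V1 = 45.5·(cos(60.0°) + j·sin(60.0°)) = 22.75 + j39.4 V
  V2 = 5·(cos(-128.8°) + j·sin(-128.8°)) = -3.133 - j3.897 V
Step 2 — Sum components: V_total = 19.62 + j35.51 V.
Step 3 — Convert to polar: |V_total| = 40.57 V, ∠V_total = 61.1°.

V_total = 40.57∠61.1° V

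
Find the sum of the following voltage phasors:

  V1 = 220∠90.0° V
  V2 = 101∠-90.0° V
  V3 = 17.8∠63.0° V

Step 1 — Convert each phasor to rectangular form:
  V1 = 220·(cos(90.0°) + j·sin(90.0°)) = 0 + j220 V
  V2 = 101·(cos(-90.0°) + j·sin(-90.0°)) = 0 - j101 V
  V3 = 17.8·(cos(63.0°) + j·sin(63.0°)) = 8.081 + j15.86 V
Step 2 — Sum components: V_total = 8.081 + j134.9 V.
Step 3 — Convert to polar: |V_total| = 135.1 V, ∠V_total = 86.6°.

V_total = 135.1∠86.6° V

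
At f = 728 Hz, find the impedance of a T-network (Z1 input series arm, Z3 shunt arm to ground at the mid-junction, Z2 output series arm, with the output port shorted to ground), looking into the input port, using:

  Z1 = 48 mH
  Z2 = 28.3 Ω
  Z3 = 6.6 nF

Step 1 — Angular frequency: ω = 2π·f = 2π·728 = 4574 rad/s.
Step 2 — Component impedances:
  Z1: Z = jωL = j·4574·0.048 = 0 + j219.6 Ω
  Z2: Z = R = 28.3 Ω
  Z3: Z = 1/(jωC) = -j/(ω·C) = 0 - j3.312e+04 Ω
Step 3 — With the output port shorted to ground, the output series arm Z2 runs from the junction to ground; the shunt arm Z3 also runs from the junction to ground. They appear in parallel: Z3 || Z2 = 28.3 - j0.02418 Ω.
Step 4 — Series with input arm Z1: Z_in = Z1 + (Z3 || Z2) = 28.3 + j219.5 Ω = 221.4∠82.7° Ω.

Z = 28.3 + j219.5 Ω = 221.4∠82.7° Ω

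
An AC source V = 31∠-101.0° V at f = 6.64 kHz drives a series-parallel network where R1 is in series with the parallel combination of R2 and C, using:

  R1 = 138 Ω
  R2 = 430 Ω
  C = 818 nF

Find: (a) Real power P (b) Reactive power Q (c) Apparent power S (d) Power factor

Step 1 — Angular frequency: ω = 2π·f = 2π·6640 = 4.172e+04 rad/s.
Step 2 — Component impedances:
  R1: Z = R = 138 Ω
  R2: Z = R = 430 Ω
  C: Z = 1/(jωC) = -j/(ω·C) = 0 - j29.3 Ω
Step 3 — Parallel branch: R2 || C = 1/(1/R2 + 1/C) = 1.988 - j29.17 Ω.
Step 4 — Series with R1: Z_total = R1 + (R2 || C) = 140 - j29.17 Ω = 143∠-11.8° Ω.
Step 5 — Source phasor: V = 31∠-101.0° V = -5.915 - j30.43 V.
Step 6 — Current: I = V / Z = 0.002911 - j0.2168 A = 0.2168∠-89.2° A.
Step 7 — Complex power: S = V·I* = 6.579 - j1.371 VA.
Step 8 — Real power: P = Re(S) = 6.579 W.
Step 9 — Reactive power: Q = Im(S) = -1.371 VAR.
Step 10 — Apparent power: |S| = 6.721 VA.
Step 11 — Power factor: PF = P/|S| = 0.979 (leading).

(a) P = 6.579 W  (b) Q = -1.371 VAR  (c) S = 6.721 VA  (d) PF = 0.979 (leading)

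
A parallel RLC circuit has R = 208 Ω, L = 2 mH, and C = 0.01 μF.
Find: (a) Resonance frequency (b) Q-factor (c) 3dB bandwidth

Step 1 — Resonance: ω₀ = 1/√(LC) = 1/√(0.002·1e-08) = 2.236e+05 rad/s.
Step 2 — f₀ = ω₀/(2π) = 3.559e+04 Hz.
Step 3 — Parallel Q: Q = R/(ω₀L) = 208/(2.236e+05·0.002) = 0.4651.
Step 4 — Bandwidth: Δω = ω₀/Q = 4.808e+05 rad/s; BW = Δω/(2π) = 7.652e+04 Hz.

(a) f₀ = 3.559e+04 Hz  (b) Q = 0.4651  (c) BW = 7.652e+04 Hz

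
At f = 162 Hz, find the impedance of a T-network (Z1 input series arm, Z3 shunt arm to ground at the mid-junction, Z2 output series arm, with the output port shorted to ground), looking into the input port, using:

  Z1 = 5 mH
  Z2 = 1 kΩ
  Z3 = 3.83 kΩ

Step 1 — Angular frequency: ω = 2π·f = 2π·162 = 1018 rad/s.
Step 2 — Component impedances:
  Z1: Z = jωL = j·1018·0.005 = 0 + j5.089 Ω
  Z2: Z = R = 1000 Ω
  Z3: Z = R = 3830 Ω
Step 3 — With the output port shorted to ground, the output series arm Z2 runs from the junction to ground; the shunt arm Z3 also runs from the junction to ground. They appear in parallel: Z3 || Z2 = 793 Ω.
Step 4 — Series with input arm Z1: Z_in = Z1 + (Z3 || Z2) = 793 + j5.089 Ω = 793∠0.4° Ω.

Z = 793 + j5.089 Ω = 793∠0.4° Ω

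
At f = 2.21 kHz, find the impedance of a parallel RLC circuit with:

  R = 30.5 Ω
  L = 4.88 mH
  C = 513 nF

Step 1 — Angular frequency: ω = 2π·f = 2π·2210 = 1.389e+04 rad/s.
Step 2 — Component impedances:
  R: Z = R = 30.5 Ω
  L: Z = jωL = j·1.389e+04·0.00488 = 0 + j67.76 Ω
  C: Z = 1/(jωC) = -j/(ω·C) = 0 - j140.4 Ω
Step 3 — Parallel combination: 1/Z_total = 1/R + 1/L + 1/C; Z_total = 28.93 + j6.736 Ω = 29.71∠13.1° Ω.

Z = 28.93 + j6.736 Ω = 29.71∠13.1° Ω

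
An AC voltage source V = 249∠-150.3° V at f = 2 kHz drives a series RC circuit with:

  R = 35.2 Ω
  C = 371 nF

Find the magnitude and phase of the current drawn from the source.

Step 1 — Angular frequency: ω = 2π·f = 2π·2000 = 1.257e+04 rad/s.
Step 2 — Component impedances:
  R: Z = R = 35.2 Ω
  C: Z = 1/(jωC) = -j/(ω·C) = 0 - j214.5 Ω
Step 3 — Series combination: Z_total = R + C = 35.2 - j214.5 Ω = 217.4∠-80.7° Ω.
Step 4 — Source phasor: V = 249∠-150.3° V = -216.3 - j123.4 V.
Step 5 — Ohm's law: I = V / Z_total = (-216.3 - j123.4) / (35.2 - j214.5) = 0.3989 - j1.074 A.
Step 6 — Convert to polar: |I| = 1.146 A, ∠I = -69.6°.

I = 1.146∠-69.6° A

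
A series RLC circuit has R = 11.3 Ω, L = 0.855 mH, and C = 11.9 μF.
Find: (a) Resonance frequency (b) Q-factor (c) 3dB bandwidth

Step 1 — Resonance: ω₀ = 1/√(LC) = 1/√(0.000855·1.19e-05) = 9914 rad/s.
Step 2 — f₀ = ω₀/(2π) = 1578 Hz.
Step 3 — Series Q: Q = ω₀L/R = 9914·0.000855/11.3 = 0.7501.
Step 4 — Bandwidth: Δω = ω₀/Q = 1.322e+04 rad/s; BW = Δω/(2π) = 2103 Hz.

(a) f₀ = 1578 Hz  (b) Q = 0.7501  (c) BW = 2103 Hz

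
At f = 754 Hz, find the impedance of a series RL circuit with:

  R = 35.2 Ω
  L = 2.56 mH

Step 1 — Angular frequency: ω = 2π·f = 2π·754 = 4738 rad/s.
Step 2 — Component impedances:
  R: Z = R = 35.2 Ω
  L: Z = jωL = j·4738·0.00256 = 0 + j12.13 Ω
Step 3 — Series combination: Z_total = R + L = 35.2 + j12.13 Ω = 37.23∠19.0° Ω.

Z = 35.2 + j12.13 Ω = 37.23∠19.0° Ω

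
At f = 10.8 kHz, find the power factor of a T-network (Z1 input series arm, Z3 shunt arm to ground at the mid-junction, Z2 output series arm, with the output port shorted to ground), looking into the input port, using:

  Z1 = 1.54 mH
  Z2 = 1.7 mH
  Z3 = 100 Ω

Step 1 — Angular frequency: ω = 2π·f = 2π·1.08e+04 = 6.786e+04 rad/s.
Step 2 — Component impedances:
  Z1: Z = jωL = j·6.786e+04·0.00154 = 0 + j104.5 Ω
  Z2: Z = jωL = j·6.786e+04·0.0017 = 0 + j115.4 Ω
  Z3: Z = R = 100 Ω
Step 3 — With the output port shorted to ground, the output series arm Z2 runs from the junction to ground; the shunt arm Z3 also runs from the junction to ground. They appear in parallel: Z3 || Z2 = 57.1 + j49.49 Ω.
Step 4 — Series with input arm Z1: Z_in = Z1 + (Z3 || Z2) = 57.1 + j154 Ω = 164.2∠69.7° Ω.
Step 5 — Power factor: PF = cos(φ) = Re(Z)/|Z| = 57.096/164.24 = 0.3476.
Step 6 — Type: Im(Z) = 154 ⇒ lagging (phase φ = 69.7°).

PF = 0.3476 (lagging, φ = 69.7°)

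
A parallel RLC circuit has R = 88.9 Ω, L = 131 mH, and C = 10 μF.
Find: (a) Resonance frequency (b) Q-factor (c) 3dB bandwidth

Step 1 — Resonance: ω₀ = 1/√(LC) = 1/√(0.131·1e-05) = 873.7 rad/s.
Step 2 — f₀ = ω₀/(2π) = 139.1 Hz.
Step 3 — Parallel Q: Q = R/(ω₀L) = 88.9/(873.7·0.131) = 0.7767.
Step 4 — Bandwidth: Δω = ω₀/Q = 1125 rad/s; BW = Δω/(2π) = 179 Hz.

(a) f₀ = 139.1 Hz  (b) Q = 0.7767  (c) BW = 179 Hz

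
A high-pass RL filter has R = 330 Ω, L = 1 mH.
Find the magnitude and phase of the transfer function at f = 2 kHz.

Step 1 — Angular frequency: ω = 2π·2000 = 1.257e+04 rad/s.
Step 2 — Transfer function: H(jω) = jωL/(R + jωL).
Step 3 — Numerator jωL = j·12.57; denominator R + jωL = 330 + j12.57.
Step 4 — H = 0.001448 + j0.03802.
Step 5 — Magnitude: |H| = 0.03805 (-28.4 dB); phase: φ = 87.8°.

|H| = 0.03805 (-28.4 dB), φ = 87.8°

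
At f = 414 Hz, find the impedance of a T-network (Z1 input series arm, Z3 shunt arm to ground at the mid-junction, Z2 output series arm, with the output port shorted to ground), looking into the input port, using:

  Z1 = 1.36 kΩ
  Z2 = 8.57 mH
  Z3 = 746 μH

Step 1 — Angular frequency: ω = 2π·f = 2π·414 = 2601 rad/s.
Step 2 — Component impedances:
  Z1: Z = R = 1360 Ω
  Z2: Z = jωL = j·2601·0.00857 = 0 + j22.29 Ω
  Z3: Z = jωL = j·2601·0.000746 = 0 + j1.941 Ω
Step 3 — With the output port shorted to ground, the output series arm Z2 runs from the junction to ground; the shunt arm Z3 also runs from the junction to ground. They appear in parallel: Z3 || Z2 = 0 + j1.785 Ω.
Step 4 — Series with input arm Z1: Z_in = Z1 + (Z3 || Z2) = 1360 + j1.785 Ω = 1360∠0.1° Ω.

Z = 1360 + j1.785 Ω = 1360∠0.1° Ω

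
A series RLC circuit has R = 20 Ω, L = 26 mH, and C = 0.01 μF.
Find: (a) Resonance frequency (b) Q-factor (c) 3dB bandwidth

Step 1 — Resonance condition Im(Z)=0 gives ω₀ = 1/√(LC).
Step 2 — ω₀ = 1/√(0.026·1e-08) = 6.202e+04 rad/s.
Step 3 — f₀ = ω₀/(2π) = 9870 Hz.
Step 4 — Series Q: Q = ω₀L/R = 6.202e+04·0.026/20 = 80.62.
Step 5 — 3dB bandwidth: Δω = ω₀/Q = 769.2 rad/s; BW = Δω/(2π) = 122.4 Hz.

(a) f₀ = 9870 Hz  (b) Q = 80.62  (c) BW = 122.4 Hz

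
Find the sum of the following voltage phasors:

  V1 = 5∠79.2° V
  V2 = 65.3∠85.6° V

Step 1 — Convert each phasor to rectangular form:
  V1 = 5·(cos(79.2°) + j·sin(79.2°)) = 0.9369 + j4.911 V
  V2 = 65.3·(cos(85.6°) + j·sin(85.6°)) = 5.01 + j65.11 V
Step 2 — Sum components: V_total = 5.947 + j70.02 V.
Step 3 — Convert to polar: |V_total| = 70.27 V, ∠V_total = 85.1°.

V_total = 70.27∠85.1° V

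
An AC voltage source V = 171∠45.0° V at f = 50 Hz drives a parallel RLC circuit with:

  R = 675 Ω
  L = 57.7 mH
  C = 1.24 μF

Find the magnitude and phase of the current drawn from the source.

Step 1 — Angular frequency: ω = 2π·f = 2π·50 = 314.2 rad/s.
Step 2 — Component impedances:
  R: Z = R = 675 Ω
  L: Z = jωL = j·314.2·0.0577 = 0 + j18.13 Ω
  C: Z = 1/(jωC) = -j/(ω·C) = 0 - j2567 Ω
Step 3 — Parallel combination: 1/Z_total = 1/R + 1/L + 1/C; Z_total = 0.4934 + j18.24 Ω = 18.25∠88.5° Ω.
Step 4 — Source phasor: V = 171∠45.0° V = 120.9 + j120.9 V.
Step 5 — Ohm's law: I = V / Z_total = (120.9 + j120.9) / (0.4934 + j18.24) = 6.802 - j6.444 A.
Step 6 — Convert to polar: |I| = 9.37 A, ∠I = -43.5°.

I = 9.37∠-43.5° A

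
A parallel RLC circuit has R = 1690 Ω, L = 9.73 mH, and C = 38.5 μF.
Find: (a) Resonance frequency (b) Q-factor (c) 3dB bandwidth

Step 1 — Resonance: ω₀ = 1/√(LC) = 1/√(0.00973·3.85e-05) = 1634 rad/s.
Step 2 — f₀ = ω₀/(2π) = 260 Hz.
Step 3 — Parallel Q: Q = R/(ω₀L) = 1690/(1634·0.00973) = 106.3.
Step 4 — Bandwidth: Δω = ω₀/Q = 15.37 rad/s; BW = Δω/(2π) = 2.446 Hz.

(a) f₀ = 260 Hz  (b) Q = 106.3  (c) BW = 2.446 Hz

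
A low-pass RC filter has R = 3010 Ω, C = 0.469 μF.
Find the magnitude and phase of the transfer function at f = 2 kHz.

Step 1 — Angular frequency: ω = 2π·2000 = 1.257e+04 rad/s.
Step 2 — Transfer function: H(jω) = 1/(1 + jωRC).
Step 3 — Denominator: 1 + jωRC = 1 + j·1.257e+04·3010·4.69e-07 = 1 + j17.74.
Step 4 — H = 0.003168 - j0.05619.
Step 5 — Magnitude: |H| = 0.05628 (-25.0 dB); phase: φ = -86.8°.

|H| = 0.05628 (-25.0 dB), φ = -86.8°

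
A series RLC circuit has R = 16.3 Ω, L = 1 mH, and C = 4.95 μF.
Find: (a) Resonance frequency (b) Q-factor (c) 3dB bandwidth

Step 1 — Resonance: ω₀ = 1/√(LC) = 1/√(0.001·4.95e-06) = 1.421e+04 rad/s.
Step 2 — f₀ = ω₀/(2π) = 2262 Hz.
Step 3 — Series Q: Q = ω₀L/R = 1.421e+04·0.001/16.3 = 0.872.
Step 4 — Bandwidth: Δω = ω₀/Q = 1.63e+04 rad/s; BW = Δω/(2π) = 2594 Hz.

(a) f₀ = 2262 Hz  (b) Q = 0.872  (c) BW = 2594 Hz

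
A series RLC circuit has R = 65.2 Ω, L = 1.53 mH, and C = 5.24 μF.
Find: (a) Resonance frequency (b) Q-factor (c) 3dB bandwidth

Step 1 — Resonance condition Im(Z)=0 gives ω₀ = 1/√(LC).
Step 2 — ω₀ = 1/√(0.00153·5.24e-06) = 1.117e+04 rad/s.
Step 3 — f₀ = ω₀/(2π) = 1777 Hz.
Step 4 — Series Q: Q = ω₀L/R = 1.117e+04·0.00153/65.2 = 0.2621.
Step 5 — 3dB bandwidth: Δω = ω₀/Q = 4.261e+04 rad/s; BW = Δω/(2π) = 6782 Hz.

(a) f₀ = 1777 Hz  (b) Q = 0.2621  (c) BW = 6782 Hz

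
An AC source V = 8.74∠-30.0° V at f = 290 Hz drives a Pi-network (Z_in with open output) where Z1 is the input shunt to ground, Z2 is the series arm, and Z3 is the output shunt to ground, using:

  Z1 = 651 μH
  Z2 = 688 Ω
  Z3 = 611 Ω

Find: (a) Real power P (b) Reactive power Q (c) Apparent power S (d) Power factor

Step 1 — Angular frequency: ω = 2π·f = 2π·290 = 1822 rad/s.
Step 2 — Component impedances:
  Z1: Z = jωL = j·1822·0.000651 = 0 + j1.186 Ω
  Z2: Z = R = 688 Ω
  Z3: Z = R = 611 Ω
Step 3 — With open output, the series arm Z2 and the output shunt Z3 appear in series to ground: Z2 + Z3 = 1299 Ω.
Step 4 — Parallel with input shunt Z1: Z_in = Z1 || (Z2 + Z3) = 0.001083 + j1.186 Ω = 1.186∠89.9° Ω.
Step 5 — Source phasor: V = 8.74∠-30.0° V = 7.569 - j4.37 V.
Step 6 — Current: I = V / Z = -3.678 - j6.384 A = 7.368∠-119.9° A.
Step 7 — Complex power: S = V·I* = 0.0588 + j64.4 VA.
Step 8 — Real power: P = Re(S) = 0.0588 W.
Step 9 — Reactive power: Q = Im(S) = 64.4 VAR.
Step 10 — Apparent power: |S| = 64.4 VA.
Step 11 — Power factor: PF = P/|S| = 0.0009132 (lagging).

(a) P = 0.0588 W  (b) Q = 64.4 VAR  (c) S = 64.4 VA  (d) PF = 0.0009132 (lagging)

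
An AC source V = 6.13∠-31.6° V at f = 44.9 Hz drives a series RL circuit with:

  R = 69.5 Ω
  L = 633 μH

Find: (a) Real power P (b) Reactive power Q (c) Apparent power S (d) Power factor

Step 1 — Angular frequency: ω = 2π·f = 2π·44.9 = 282.1 rad/s.
Step 2 — Component impedances:
  R: Z = R = 69.5 Ω
  L: Z = jωL = j·282.1·0.000633 = 0 + j0.1786 Ω
Step 3 — Series combination: Z_total = R + L = 69.5 + j0.1786 Ω = 69.5∠0.1° Ω.
Step 4 — Source phasor: V = 6.13∠-31.6° V = 5.221 - j3.212 V.
Step 5 — Current: I = V / Z = 0.075 - j0.04641 A = 0.0882∠-31.7° A.
Step 6 — Complex power: S = V·I* = 0.5407 + j0.001389 VA.
Step 7 — Real power: P = Re(S) = 0.5407 W.
Step 8 — Reactive power: Q = Im(S) = 0.001389 VAR.
Step 9 — Apparent power: |S| = 0.5407 VA.
Step 10 — Power factor: PF = P/|S| = 1 (lagging).

(a) P = 0.5407 W  (b) Q = 0.001389 VAR  (c) S = 0.5407 VA  (d) PF = 1 (lagging)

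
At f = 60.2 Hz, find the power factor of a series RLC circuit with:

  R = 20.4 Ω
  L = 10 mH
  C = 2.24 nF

Step 1 — Angular frequency: ω = 2π·f = 2π·60.2 = 378.2 rad/s.
Step 2 — Component impedances:
  R: Z = R = 20.4 Ω
  L: Z = jωL = j·378.2·0.01 = 0 + j3.782 Ω
  C: Z = 1/(jωC) = -j/(ω·C) = 0 - j1.18e+06 Ω
Step 3 — Series combination: Z_total = R + L + C = 20.4 - j1.18e+06 Ω = 1.18e+06∠-90.0° Ω.
Step 4 — Power factor: PF = cos(φ) = Re(Z)/|Z| = 20.4/1.1803e+06 = 1.728e-05.
Step 5 — Type: Im(Z) = -1.18e+06 ⇒ leading (phase φ = -90.0°).

PF = 1.728e-05 (leading, φ = -90.0°)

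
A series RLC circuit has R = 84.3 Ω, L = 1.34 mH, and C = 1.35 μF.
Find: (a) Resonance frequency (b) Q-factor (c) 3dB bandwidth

Step 1 — Resonance condition Im(Z)=0 gives ω₀ = 1/√(LC).
Step 2 — ω₀ = 1/√(0.00134·1.35e-06) = 2.351e+04 rad/s.
Step 3 — f₀ = ω₀/(2π) = 3742 Hz.
Step 4 — Series Q: Q = ω₀L/R = 2.351e+04·0.00134/84.3 = 0.3737.
Step 5 — 3dB bandwidth: Δω = ω₀/Q = 6.291e+04 rad/s; BW = Δω/(2π) = 1.001e+04 Hz.

(a) f₀ = 3742 Hz  (b) Q = 0.3737  (c) BW = 1.001e+04 Hz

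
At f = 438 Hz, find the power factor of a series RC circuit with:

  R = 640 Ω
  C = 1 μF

Step 1 — Angular frequency: ω = 2π·f = 2π·438 = 2752 rad/s.
Step 2 — Component impedances:
  R: Z = R = 640 Ω
  C: Z = 1/(jωC) = -j/(ω·C) = 0 - j363.4 Ω
Step 3 — Series combination: Z_total = R + C = 640 - j363.4 Ω = 736∠-29.6° Ω.
Step 4 — Power factor: PF = cos(φ) = Re(Z)/|Z| = 640/736 = 0.8696.
Step 5 — Type: Im(Z) = -363.4 ⇒ leading (phase φ = -29.6°).

PF = 0.8696 (leading, φ = -29.6°)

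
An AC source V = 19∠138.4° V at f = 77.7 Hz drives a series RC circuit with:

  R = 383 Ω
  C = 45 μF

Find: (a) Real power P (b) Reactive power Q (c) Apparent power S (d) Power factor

Step 1 — Angular frequency: ω = 2π·f = 2π·77.7 = 488.2 rad/s.
Step 2 — Component impedances:
  R: Z = R = 383 Ω
  C: Z = 1/(jωC) = -j/(ω·C) = 0 - j45.52 Ω
Step 3 — Series combination: Z_total = R + C = 383 - j45.52 Ω = 385.7∠-6.8° Ω.
Step 4 — Source phasor: V = 19∠138.4° V = -14.21 + j12.61 V.
Step 5 — Current: I = V / Z = -0.04044 + j0.02813 A = 0.04926∠145.2° A.
Step 6 — Complex power: S = V·I* = 0.9294 - j0.1105 VA.
Step 7 — Real power: P = Re(S) = 0.9294 W.
Step 8 — Reactive power: Q = Im(S) = -0.1105 VAR.
Step 9 — Apparent power: |S| = 0.936 VA.
Step 10 — Power factor: PF = P/|S| = 0.993 (leading).

(a) P = 0.9294 W  (b) Q = -0.1105 VAR  (c) S = 0.936 VA  (d) PF = 0.993 (leading)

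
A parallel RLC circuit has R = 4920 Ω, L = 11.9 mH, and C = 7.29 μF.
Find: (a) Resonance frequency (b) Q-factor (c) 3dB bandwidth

Step 1 — Resonance: ω₀ = 1/√(LC) = 1/√(0.0119·7.29e-06) = 3395 rad/s.
Step 2 — f₀ = ω₀/(2π) = 540.4 Hz.
Step 3 — Parallel Q: Q = R/(ω₀L) = 4920/(3395·0.0119) = 121.8.
Step 4 — Bandwidth: Δω = ω₀/Q = 27.88 rad/s; BW = Δω/(2π) = 4.437 Hz.

(a) f₀ = 540.4 Hz  (b) Q = 121.8  (c) BW = 4.437 Hz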